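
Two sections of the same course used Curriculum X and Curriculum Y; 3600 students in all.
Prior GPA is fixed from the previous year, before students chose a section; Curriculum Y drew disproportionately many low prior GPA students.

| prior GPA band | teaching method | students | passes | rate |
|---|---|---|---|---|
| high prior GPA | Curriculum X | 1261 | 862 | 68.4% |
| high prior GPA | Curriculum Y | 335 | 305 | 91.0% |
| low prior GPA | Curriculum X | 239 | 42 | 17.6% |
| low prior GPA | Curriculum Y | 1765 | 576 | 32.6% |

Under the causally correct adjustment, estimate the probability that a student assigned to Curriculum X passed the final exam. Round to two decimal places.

Prior GPA band satisfies the back-door criterion: it is not a descendant of the teaching method, and it blocks the spurious path from teaching method to outcome. Adjusting for it (i.e., using the within-prior GPA band rates) gives the causal effect.
Standardising Curriculum X to the population prior GPA band mix: 0.443·862/1261 + 0.557·42/239 = 0.401.

0.40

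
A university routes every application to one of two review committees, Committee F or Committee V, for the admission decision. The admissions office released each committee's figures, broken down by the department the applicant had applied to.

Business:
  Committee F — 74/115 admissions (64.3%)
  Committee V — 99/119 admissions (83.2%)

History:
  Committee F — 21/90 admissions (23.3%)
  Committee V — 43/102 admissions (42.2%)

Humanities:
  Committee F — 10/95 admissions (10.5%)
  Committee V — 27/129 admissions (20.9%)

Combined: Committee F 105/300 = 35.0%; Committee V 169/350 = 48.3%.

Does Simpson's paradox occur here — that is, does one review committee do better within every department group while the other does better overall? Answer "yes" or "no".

Within each department level (Business 64.3% vs 83.2%; History 23.3% vs 42.2%; Humanities 10.5% vs 20.9%), Committee V has the higher rate every time. Pooled: 35.0% vs 48.3% — Committee V has the higher rate overall. They agree.

no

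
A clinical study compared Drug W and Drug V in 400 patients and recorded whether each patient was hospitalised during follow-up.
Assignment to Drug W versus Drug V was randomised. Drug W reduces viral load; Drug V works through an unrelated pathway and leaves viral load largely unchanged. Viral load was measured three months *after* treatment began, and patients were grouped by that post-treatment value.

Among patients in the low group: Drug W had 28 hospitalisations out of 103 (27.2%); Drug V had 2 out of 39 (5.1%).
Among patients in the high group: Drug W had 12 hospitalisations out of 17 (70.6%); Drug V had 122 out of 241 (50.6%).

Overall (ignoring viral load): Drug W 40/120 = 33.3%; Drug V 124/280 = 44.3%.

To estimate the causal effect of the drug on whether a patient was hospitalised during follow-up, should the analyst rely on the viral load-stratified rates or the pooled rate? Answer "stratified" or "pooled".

pooled

Stratifying would compare drugs among patients the drugs themselves sorted into viral load groups — a form of selection on an intermediate. The unconditioned pooled rates give the total causal effect.
Pooled: Drug W 33.3% vs Drug V 44.3%; Drug W is lower overall.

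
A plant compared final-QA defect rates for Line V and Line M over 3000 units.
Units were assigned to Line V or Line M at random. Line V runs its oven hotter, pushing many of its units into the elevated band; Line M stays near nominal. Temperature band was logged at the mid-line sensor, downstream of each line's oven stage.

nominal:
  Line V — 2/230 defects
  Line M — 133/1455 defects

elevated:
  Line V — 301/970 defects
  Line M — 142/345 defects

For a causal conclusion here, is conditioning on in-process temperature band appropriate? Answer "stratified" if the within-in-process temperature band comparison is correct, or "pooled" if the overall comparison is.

The in-process temperature band-specific comparison favours Line V throughout, but the pooled figures favour Line M. The question is whether to condition on in-process temperature band.
In-process temperature band lies on the pathway line → in-process temperature band → outcome, so adjusting for it blocks the indirect effect. For the total causal effect of line, use the unadjusted pooled rates.
Pooled: Line V 25.2% vs Line M 15.3%; Line M is lower overall.

pooled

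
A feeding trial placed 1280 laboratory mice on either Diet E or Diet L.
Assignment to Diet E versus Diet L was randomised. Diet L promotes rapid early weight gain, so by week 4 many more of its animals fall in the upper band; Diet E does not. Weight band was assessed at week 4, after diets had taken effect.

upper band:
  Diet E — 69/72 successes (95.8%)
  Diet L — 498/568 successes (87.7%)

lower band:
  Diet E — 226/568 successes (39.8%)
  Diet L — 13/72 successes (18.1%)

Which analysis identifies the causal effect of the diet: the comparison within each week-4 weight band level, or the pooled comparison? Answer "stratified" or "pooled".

pooled

Stratifying would compare diets among laboratory mice the diets themselves sorted into week-4 weight band groups — a form of selection on an intermediate. The unconditioned pooled rates give the total causal effect.
Pooled: Diet E 46.1% vs Diet L 79.8%; Diet L is higher overall.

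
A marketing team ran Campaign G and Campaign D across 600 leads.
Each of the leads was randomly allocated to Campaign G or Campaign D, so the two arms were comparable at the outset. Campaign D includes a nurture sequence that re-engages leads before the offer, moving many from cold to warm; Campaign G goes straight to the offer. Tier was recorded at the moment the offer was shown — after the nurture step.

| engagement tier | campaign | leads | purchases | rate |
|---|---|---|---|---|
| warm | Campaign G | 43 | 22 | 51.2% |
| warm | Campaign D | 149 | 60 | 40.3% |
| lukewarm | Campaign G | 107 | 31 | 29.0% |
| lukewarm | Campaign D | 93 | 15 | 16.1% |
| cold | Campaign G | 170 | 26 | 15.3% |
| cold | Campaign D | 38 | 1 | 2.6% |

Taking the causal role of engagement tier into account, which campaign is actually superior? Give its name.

Stratifying would compare campaigns among leads the campaigns themselves sorted into engagement tier groups — a form of selection on an intermediate. The unconditioned pooled rates give the total causal effect.
Pooled: Campaign G 24.7% vs Campaign D 27.1%; Campaign D is higher overall.

Campaign D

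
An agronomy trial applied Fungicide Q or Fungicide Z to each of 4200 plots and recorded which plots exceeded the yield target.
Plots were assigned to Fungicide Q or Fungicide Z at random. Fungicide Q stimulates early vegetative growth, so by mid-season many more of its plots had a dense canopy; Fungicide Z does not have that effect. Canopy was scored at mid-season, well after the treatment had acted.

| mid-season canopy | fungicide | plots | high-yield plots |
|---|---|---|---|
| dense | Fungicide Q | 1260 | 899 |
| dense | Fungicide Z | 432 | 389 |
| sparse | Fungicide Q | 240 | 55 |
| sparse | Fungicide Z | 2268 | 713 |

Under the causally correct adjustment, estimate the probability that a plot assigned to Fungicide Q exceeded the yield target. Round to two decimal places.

The mid-season canopy-specific comparison favours Fungicide Z throughout, but the pooled figures favour Fungicide Q. The question is whether to condition on mid-season canopy.
Stratifying would compare fungicides among plots the fungicides themselves sorted into mid-season canopy groups — a form of selection on an intermediate. The unconditioned pooled rates give the total causal effect.
So P(outcome | do(Fungicide Q)) is just the pooled rate for Fungicide Q: 954/1500 = 0.636.

0.64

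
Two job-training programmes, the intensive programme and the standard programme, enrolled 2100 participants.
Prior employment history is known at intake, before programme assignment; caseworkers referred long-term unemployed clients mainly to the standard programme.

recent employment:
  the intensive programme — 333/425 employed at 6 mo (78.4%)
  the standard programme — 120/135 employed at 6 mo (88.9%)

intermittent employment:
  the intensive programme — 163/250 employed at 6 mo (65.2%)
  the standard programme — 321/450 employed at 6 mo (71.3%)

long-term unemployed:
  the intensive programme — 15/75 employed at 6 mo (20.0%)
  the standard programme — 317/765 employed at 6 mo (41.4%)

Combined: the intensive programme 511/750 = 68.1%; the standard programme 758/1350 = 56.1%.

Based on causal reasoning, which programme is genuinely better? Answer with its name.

The imbalance in prior employment history arose from how participants were allocated, not from anything the programme did; and prior employment history independently affects the outcome. The pooled gap is confounded — condition on prior employment history.
Within each level — recent employment: 78.4% vs 88.9%; intermittent employment: 65.2% vs 71.3%; long-term unemployed: 20.0% vs 41.4% — the standard programme is higher every time.

the standard programme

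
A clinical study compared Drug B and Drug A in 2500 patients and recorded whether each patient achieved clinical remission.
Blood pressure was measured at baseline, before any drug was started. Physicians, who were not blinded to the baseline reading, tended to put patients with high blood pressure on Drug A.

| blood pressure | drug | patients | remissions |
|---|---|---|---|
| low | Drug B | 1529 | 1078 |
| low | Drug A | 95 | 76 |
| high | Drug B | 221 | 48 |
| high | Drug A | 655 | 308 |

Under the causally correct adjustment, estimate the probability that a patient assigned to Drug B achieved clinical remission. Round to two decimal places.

Nothing the drug does changes blood pressure; the imbalance is an allocation artefact. With blood pressure also predicting the outcome, the pooled figure is confounded, and the within-stratum comparison is the causal one.
Standardising Drug B to the population blood pressure mix: 0.650·1078/1529 + 0.350·48/221 = 0.534.

0.53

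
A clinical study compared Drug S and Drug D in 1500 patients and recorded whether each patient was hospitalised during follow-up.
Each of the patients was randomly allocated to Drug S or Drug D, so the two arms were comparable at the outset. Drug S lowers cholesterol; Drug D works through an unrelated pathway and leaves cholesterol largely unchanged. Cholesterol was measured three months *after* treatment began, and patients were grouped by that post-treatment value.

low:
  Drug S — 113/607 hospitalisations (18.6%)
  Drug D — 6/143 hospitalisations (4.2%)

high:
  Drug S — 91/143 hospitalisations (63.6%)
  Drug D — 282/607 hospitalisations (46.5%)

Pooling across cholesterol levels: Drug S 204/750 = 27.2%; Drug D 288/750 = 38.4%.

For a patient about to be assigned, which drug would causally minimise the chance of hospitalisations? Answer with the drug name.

Cholesterol is recorded after the drug and is itself shifted by it — it sits on the causal path from drug to outcome. Conditioning on a mediator would strip out part of the effect we want; the pooled comparison gives the total causal effect.
Pooled: Drug S 27.2% vs Drug D 38.4%; Drug S is lower overall.

Drug S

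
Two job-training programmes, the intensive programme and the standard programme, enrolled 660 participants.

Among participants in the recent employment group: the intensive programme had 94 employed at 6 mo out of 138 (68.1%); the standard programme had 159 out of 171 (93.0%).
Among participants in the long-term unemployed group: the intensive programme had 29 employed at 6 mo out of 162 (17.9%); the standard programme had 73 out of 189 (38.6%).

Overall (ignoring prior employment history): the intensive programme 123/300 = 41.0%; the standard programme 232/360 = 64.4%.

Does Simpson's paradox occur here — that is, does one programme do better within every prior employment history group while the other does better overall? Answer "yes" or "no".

Within each prior employment history level (recent employment 68.1% vs 93.0%; long-term unemployed 17.9% vs 38.6%), the standard programme has the higher rate every time. Pooled: 41.0% vs 64.4% — the standard programme has the higher rate overall. They agree.

no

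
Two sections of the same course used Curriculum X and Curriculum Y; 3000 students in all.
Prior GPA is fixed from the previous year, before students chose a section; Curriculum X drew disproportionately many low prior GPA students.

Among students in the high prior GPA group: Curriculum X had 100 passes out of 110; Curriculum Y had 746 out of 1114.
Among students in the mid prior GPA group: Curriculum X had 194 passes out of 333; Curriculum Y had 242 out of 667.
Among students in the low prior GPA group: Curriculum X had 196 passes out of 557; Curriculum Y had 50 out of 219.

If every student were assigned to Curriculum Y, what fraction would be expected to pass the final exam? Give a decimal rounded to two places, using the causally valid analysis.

Prior GPA band differs across teaching methods for reasons unrelated to any effect of the teaching method itself, and it separately predicts the outcome — a classic confounder. We must compare within prior GPA band levels.
Standardising Curriculum Y to the population prior GPA band mix: 0.408·746/1114 + 0.333·242/667 + 0.259·50/219 = 0.453.

0.45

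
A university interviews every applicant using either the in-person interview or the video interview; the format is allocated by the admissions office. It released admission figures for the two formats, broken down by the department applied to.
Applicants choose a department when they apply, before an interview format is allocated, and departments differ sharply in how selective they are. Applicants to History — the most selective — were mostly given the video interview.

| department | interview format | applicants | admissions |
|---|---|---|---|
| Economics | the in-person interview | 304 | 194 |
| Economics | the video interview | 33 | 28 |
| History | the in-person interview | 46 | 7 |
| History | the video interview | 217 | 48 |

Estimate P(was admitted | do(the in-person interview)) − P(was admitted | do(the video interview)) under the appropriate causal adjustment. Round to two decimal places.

-0.15

Here department is a common cause — it drives both which interview format a case falls under and the outcome. The crude comparison mixes populations; the stratum-specific rates are the causally relevant ones.
Adjusting over the population distribution of department: 0.562·(0.638−0.848) + 0.438·(0.152−0.221) = -0.148.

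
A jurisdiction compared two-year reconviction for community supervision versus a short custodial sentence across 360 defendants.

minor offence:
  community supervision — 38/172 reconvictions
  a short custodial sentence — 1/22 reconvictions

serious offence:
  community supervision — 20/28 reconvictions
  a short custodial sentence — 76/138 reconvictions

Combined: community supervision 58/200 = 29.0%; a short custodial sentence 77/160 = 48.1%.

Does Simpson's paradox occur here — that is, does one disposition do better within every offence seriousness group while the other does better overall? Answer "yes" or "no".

Within each offence seriousness level (minor offence 22.1% vs 4.5%; serious offence 71.4% vs 55.1%), a short custodial sentence has the lower rate every time. Pooled: 29.0% vs 48.1% — community supervision has the lower rate overall. The two comparisons disagree.

yes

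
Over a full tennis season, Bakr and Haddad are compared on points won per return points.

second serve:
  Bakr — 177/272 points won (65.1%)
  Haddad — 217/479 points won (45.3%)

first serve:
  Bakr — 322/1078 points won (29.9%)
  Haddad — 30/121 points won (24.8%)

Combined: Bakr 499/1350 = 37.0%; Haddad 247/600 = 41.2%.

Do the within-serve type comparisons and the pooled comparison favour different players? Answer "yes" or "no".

yes

Within each serve type level (second serve 65.1% vs 45.3%; first serve 29.9% vs 24.8%), Bakr has the higher rate every time. Pooled: 37.0% vs 41.2% — Haddad has the higher rate overall. The two comparisons disagree.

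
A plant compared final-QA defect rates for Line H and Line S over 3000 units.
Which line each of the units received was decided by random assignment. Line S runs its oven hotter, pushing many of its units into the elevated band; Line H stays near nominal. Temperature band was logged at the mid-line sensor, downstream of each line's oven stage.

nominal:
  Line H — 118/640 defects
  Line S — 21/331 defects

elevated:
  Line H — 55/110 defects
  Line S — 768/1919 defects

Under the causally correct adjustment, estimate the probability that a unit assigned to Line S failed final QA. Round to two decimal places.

The stratified and pooled comparisons disagree (Line S wins within each in-process temperature band; Line H wins overall), so the answer turns on the causal role of in-process temperature band.
In-process temperature band is downstream of the line. One should not condition on a consequence of treatment, so the overall rates are the right comparison.
So P(outcome | do(Line S)) is just the pooled rate for Line S: 789/2250 = 0.351.

0.35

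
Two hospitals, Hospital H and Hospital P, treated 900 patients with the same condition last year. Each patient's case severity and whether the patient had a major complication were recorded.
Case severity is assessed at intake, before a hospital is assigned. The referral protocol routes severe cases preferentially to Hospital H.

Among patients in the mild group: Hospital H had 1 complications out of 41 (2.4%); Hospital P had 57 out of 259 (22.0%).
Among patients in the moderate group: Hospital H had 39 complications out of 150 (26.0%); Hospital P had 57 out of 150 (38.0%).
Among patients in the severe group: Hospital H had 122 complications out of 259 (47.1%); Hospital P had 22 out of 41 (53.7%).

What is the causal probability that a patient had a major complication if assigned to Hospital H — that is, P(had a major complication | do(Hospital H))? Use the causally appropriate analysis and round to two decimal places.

The stratified and pooled comparisons disagree (Hospital H wins within each case severity; Hospital P wins overall), so the answer turns on the causal role of case severity.
The imbalance in case severity arose from how patients were allocated, not from anything the hospital did; and case severity independently affects the outcome. The pooled gap is confounded — condition on case severity.
Standardising Hospital H to the population case severity mix: 0.333·1/41 + 0.333·39/150 + 0.333·122/259 = 0.252.

0.25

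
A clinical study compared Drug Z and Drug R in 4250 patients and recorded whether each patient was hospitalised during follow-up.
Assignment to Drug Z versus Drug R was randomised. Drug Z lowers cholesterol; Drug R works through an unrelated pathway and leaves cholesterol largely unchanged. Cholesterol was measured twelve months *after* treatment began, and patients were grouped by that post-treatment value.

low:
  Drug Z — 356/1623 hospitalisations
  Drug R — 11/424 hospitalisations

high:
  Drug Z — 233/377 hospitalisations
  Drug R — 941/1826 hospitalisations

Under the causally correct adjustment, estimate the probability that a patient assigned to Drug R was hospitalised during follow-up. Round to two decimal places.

Within every cholesterol level Drug R has the lower rate, yet pooled Drug Z does — Simpson's reversal.
The distribution of cholesterol is itself part of what the drug does — it is an intermediate outcome. Holding it fixed would remove that part of the effect; the total effect is the pooled difference.
So P(outcome | do(Drug R)) is just the pooled rate for Drug R: 952/2250 = 0.423.

0.42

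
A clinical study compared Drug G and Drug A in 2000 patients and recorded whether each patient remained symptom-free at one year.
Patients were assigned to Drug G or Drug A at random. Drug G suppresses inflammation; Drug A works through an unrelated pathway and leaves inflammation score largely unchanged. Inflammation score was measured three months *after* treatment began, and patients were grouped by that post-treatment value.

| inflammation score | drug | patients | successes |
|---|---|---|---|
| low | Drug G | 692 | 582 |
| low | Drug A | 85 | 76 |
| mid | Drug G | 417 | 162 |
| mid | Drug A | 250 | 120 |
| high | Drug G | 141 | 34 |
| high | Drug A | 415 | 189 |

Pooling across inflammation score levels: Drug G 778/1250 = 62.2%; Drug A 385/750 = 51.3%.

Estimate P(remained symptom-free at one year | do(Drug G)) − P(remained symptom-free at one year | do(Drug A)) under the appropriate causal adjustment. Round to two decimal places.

Drug A is higher inside every inflammation score stratum but Drug G is higher in aggregate. Whether to stratify depends on how inflammation score relates to the drug.
Inflammation score is recorded after the drug and is itself shifted by it — it sits on the causal path from drug to outcome. Conditioning on a mediator would strip out part of the effect we want; the pooled comparison gives the total causal effect.
The causal difference is the pooled difference: 0.622 − 0.513 = +0.109.

+0.11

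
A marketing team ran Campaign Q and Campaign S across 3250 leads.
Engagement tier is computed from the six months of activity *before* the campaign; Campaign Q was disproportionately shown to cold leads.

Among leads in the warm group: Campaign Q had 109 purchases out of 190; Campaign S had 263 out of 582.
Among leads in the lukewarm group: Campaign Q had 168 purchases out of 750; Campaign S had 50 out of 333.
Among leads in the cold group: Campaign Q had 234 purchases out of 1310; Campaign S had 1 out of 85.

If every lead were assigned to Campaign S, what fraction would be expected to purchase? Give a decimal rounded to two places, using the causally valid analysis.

The engagement tier-specific comparison favours Campaign Q throughout, but the pooled figures favour Campaign S. The question is whether to condition on engagement tier.
Since engagement tier is a pre-existing factor (not a product of the campaign) and it affects the outcome on its own, it is a confounder. The stratified rates, not the pooled rate, identify the causal effect.
Standardising Campaign S to the population engagement tier mix: 0.238·263/582 + 0.333·50/333 + 0.429·1/85 = 0.162.

0.16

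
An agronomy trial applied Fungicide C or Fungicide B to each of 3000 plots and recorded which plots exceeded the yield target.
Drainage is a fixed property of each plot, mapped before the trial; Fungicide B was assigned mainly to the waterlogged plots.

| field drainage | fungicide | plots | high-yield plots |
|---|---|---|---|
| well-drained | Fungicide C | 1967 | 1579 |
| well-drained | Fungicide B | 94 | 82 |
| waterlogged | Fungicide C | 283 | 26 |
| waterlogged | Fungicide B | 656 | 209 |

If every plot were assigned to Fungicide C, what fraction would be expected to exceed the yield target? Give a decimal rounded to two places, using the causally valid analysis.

Since field drainage is a pre-existing factor (not a product of the fungicide) and it affects the outcome on its own, it is a confounder. The stratified rates, not the pooled rate, identify the causal effect.
Standardising Fungicide C to the population field drainage mix: 0.687·1579/1967 + 0.313·26/283 = 0.580.

0.58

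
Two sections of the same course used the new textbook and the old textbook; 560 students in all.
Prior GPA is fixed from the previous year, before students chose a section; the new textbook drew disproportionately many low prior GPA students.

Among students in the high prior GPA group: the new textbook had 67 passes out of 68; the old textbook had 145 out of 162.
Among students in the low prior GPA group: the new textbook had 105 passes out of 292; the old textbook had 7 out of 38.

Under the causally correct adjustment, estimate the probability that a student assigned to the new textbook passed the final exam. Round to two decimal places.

0.62

The prior GPA band-specific comparison favours the new textbook throughout, but the pooled figures favour the old textbook. The question is whether to condition on prior GPA band.
Prior GPA band is set before the teaching method has any effect — it is not caused by the teaching method — and it independently drives the outcome. That makes it a confounder, so the causal comparison is within prior GPA band levels.
Standardising the new textbook to the population prior GPA band mix: 0.411·67/68 + 0.589·105/292 = 0.617.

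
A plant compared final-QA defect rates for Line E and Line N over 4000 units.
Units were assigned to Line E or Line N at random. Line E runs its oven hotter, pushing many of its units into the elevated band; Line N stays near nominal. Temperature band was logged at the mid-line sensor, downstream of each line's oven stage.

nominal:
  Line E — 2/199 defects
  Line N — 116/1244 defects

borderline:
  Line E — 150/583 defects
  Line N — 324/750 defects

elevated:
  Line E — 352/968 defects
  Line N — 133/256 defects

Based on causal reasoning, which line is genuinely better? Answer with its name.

Line N

In-process temperature band lies on the pathway line → in-process temperature band → outcome, so adjusting for it blocks the indirect effect. For the total causal effect of line, use the unadjusted pooled rates.
Pooled: Line E 28.8% vs Line N 25.5%; Line N is lower overall.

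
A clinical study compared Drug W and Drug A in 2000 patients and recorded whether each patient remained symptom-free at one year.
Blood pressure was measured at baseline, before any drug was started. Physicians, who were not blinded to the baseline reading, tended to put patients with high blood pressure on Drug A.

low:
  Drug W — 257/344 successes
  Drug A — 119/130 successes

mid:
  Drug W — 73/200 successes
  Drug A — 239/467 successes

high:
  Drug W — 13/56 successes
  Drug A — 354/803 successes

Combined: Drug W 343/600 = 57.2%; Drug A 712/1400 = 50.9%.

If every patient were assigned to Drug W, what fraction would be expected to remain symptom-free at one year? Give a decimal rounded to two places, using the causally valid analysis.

0.40

Blood pressure satisfies the back-door criterion: it is not a descendant of the drug, and it blocks the spurious path from drug to outcome. Adjusting for it (i.e., using the within-blood pressure rates) gives the causal effect.
Standardising Drug W to the population blood pressure mix: 0.237·257/344 + 0.334·73/200 + 0.429·13/56 = 0.398.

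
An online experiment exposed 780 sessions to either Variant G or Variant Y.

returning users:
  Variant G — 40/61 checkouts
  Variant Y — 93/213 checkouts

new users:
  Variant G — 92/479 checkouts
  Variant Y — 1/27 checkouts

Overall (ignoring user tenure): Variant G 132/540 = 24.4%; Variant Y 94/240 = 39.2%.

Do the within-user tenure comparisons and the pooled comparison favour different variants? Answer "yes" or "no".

Within each user tenure level (returning users 65.6% vs 43.7%; new users 19.2% vs 3.7%), Variant G has the higher rate every time. Pooled: 24.4% vs 39.2% — Variant Y has the higher rate overall. The two comparisons disagree.

yes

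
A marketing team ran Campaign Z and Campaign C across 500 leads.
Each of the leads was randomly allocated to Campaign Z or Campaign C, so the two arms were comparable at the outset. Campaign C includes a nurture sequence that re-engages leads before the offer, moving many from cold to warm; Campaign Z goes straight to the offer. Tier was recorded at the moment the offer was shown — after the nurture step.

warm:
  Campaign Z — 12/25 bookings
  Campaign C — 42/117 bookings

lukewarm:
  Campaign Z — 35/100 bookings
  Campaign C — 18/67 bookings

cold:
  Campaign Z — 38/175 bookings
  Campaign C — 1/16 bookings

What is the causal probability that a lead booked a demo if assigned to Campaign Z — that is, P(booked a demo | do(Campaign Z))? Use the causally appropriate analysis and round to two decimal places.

Within every engagement tier level Campaign Z has the higher rate, yet pooled Campaign C does — Simpson's reversal.
Stratifying would compare campaigns among leads the campaigns themselves sorted into engagement tier groups — a form of selection on an intermediate. The unconditioned pooled rates give the total causal effect.
So P(outcome | do(Campaign Z)) is just the pooled rate for Campaign Z: 85/300 = 0.283.

0.28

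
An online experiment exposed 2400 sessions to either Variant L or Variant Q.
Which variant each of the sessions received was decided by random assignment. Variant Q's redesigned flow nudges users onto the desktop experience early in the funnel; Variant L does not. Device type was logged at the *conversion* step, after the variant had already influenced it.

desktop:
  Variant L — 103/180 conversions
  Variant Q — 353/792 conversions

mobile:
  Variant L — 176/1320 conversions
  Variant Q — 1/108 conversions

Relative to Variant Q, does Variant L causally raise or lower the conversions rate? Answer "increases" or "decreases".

Device type is recorded after the variant and is itself shifted by it — it sits on the causal path from variant to outcome. Conditioning on a mediator would strip out part of the effect we want; the pooled comparison gives the total causal effect.
Pooled: Variant L 18.6% vs Variant Q 39.3%; Variant Q is higher overall.

decreases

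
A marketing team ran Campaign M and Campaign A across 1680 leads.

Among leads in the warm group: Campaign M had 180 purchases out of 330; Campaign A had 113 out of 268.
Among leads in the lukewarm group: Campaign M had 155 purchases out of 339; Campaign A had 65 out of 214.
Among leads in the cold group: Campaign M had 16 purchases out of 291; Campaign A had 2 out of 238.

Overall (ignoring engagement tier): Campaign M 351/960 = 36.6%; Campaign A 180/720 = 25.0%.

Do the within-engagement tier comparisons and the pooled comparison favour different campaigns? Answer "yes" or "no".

no

Within each engagement tier level (warm 54.5% vs 42.2%; lukewarm 45.7% vs 30.4%; cold 5.5% vs 0.8%), Campaign M has the higher rate every time. Pooled: 36.6% vs 25.0% — Campaign M has the higher rate overall. They agree.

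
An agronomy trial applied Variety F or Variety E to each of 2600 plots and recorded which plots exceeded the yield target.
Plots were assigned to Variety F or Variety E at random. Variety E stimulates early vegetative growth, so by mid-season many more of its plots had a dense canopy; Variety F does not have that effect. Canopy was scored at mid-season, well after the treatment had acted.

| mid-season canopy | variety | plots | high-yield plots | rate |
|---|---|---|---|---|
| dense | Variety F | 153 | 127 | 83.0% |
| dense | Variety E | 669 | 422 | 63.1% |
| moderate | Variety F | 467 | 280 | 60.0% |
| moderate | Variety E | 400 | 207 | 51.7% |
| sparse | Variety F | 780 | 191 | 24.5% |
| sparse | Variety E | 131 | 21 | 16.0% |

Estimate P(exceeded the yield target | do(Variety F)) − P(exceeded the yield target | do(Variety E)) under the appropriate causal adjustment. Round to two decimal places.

-0.11

Mid-season canopy lies on the pathway variety → mid-season canopy → outcome, so adjusting for it blocks the indirect effect. For the total causal effect of variety, use the unadjusted pooled rates.
The causal difference is the pooled difference: 0.427 − 0.542 = -0.115.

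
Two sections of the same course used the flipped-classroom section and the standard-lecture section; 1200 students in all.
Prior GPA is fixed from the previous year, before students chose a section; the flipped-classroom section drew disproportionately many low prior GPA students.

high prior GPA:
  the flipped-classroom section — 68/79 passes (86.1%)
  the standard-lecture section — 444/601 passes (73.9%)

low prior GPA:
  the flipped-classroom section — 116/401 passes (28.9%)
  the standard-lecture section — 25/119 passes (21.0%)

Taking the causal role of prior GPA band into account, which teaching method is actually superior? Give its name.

The prior GPA band-specific comparison favours the flipped-classroom section throughout, but the pooled figures favour the standard-lecture section. The question is whether to condition on prior GPA band.
Prior GPA band differs across teaching methods for reasons unrelated to any effect of the teaching method itself, and it separately predicts the outcome — a classic confounder. We must compare within prior GPA band levels.
Within each level — high prior GPA: 86.1% vs 73.9%; low prior GPA: 28.9% vs 21.0% — the flipped-classroom section is higher every time.

the flipped-classroom section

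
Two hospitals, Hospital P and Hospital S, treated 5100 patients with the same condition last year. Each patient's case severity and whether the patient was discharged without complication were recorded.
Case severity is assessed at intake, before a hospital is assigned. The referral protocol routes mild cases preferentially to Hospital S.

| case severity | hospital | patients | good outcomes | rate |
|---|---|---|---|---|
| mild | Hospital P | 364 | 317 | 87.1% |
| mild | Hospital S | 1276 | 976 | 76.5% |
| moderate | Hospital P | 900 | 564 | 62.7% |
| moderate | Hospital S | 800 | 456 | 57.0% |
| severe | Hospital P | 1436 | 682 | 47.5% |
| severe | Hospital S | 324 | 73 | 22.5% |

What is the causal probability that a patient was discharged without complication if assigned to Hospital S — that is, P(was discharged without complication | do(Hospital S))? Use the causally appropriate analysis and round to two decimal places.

0.51

Case severity satisfies the back-door criterion: it is not a descendant of the hospital, and it blocks the spurious path from hospital to outcome. Adjusting for it (i.e., using the within-case severity rates) gives the causal effect.
Standardising Hospital S to the population case severity mix: 0.322·976/1276 + 0.333·456/800 + 0.345·73/324 = 0.514.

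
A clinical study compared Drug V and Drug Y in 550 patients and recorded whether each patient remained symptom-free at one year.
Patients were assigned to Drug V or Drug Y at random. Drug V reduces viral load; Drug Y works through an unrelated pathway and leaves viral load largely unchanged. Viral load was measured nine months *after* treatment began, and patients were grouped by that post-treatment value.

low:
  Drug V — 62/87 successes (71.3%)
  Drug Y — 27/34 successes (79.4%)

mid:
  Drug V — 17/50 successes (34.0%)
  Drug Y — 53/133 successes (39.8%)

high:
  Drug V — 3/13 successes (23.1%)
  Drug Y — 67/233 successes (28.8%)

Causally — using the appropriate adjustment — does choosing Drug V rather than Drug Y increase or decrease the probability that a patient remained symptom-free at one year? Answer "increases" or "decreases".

increases

Viral load is recorded after the drug and is itself shifted by it — it sits on the causal path from drug to outcome. Conditioning on a mediator would strip out part of the effect we want; the pooled comparison gives the total causal effect.
Pooled: Drug V 54.7% vs Drug Y 36.8%; Drug V is higher overall.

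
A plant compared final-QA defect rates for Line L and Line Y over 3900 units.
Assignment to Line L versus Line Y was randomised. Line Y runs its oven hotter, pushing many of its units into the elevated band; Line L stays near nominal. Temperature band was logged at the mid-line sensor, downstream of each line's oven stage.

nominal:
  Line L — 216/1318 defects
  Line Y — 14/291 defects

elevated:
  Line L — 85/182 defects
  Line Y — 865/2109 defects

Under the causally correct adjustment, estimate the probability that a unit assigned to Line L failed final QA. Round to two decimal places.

In-process temperature band here is a post-treatment variable shaped by the line; conditioning on it would introduce bias rather than remove it. The overall comparison is the causal one.
So P(outcome | do(Line L)) is just the pooled rate for Line L: 301/1500 = 0.201.

0.20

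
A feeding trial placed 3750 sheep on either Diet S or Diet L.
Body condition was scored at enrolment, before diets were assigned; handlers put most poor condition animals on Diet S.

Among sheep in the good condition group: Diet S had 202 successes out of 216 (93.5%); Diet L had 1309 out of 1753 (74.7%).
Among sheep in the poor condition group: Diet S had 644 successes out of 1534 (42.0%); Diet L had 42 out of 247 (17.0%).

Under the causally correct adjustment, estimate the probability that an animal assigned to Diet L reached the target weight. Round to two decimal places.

0.47

Nothing the diet does changes starting body condition; the imbalance is an allocation artefact. With starting body condition also predicting the outcome, the pooled figure is confounded, and the within-stratum comparison is the causal one.
Standardising Diet L to the population starting body condition mix: 0.525·1309/1753 + 0.475·42/247 = 0.473.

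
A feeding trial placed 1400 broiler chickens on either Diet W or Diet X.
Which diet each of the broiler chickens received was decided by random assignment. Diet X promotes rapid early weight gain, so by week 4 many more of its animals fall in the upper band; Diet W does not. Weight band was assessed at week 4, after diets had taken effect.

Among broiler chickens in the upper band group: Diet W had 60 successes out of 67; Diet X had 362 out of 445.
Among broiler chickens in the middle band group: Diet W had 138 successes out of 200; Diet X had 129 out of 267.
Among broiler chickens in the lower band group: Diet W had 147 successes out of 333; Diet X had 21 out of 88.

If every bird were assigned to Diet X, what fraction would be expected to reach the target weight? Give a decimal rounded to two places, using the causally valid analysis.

The stratified and pooled comparisons disagree (Diet W wins within each week-4 weight band; Diet X wins overall), so the answer turns on the causal role of week-4 weight band.
Stratifying would compare diets among broiler chickens the diets themselves sorted into week-4 weight band groups — a form of selection on an intermediate. The unconditioned pooled rates give the total causal effect.
So P(outcome | do(Diet X)) is just the pooled rate for Diet X: 512/800 = 0.640.

0.64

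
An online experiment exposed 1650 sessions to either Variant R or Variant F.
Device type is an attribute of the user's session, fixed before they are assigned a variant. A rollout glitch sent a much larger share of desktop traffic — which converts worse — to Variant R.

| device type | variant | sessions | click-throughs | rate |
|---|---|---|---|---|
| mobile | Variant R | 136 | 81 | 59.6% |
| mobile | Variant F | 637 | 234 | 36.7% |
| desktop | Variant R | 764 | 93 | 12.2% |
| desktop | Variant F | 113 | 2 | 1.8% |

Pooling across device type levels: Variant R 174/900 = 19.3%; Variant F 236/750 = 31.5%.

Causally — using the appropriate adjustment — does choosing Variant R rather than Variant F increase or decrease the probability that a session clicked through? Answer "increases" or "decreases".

increases

The stratified and pooled comparisons disagree (Variant R wins within each device type; Variant F wins overall), so the answer turns on the causal role of device type.
Nothing the variant does changes device type; the imbalance is an allocation artefact. With device type also predicting the outcome, the pooled figure is confounded, and the within-stratum comparison is the causal one.
Within each level — mobile: 59.6% vs 36.7%; desktop: 12.2% vs 1.8% — Variant R is higher every time.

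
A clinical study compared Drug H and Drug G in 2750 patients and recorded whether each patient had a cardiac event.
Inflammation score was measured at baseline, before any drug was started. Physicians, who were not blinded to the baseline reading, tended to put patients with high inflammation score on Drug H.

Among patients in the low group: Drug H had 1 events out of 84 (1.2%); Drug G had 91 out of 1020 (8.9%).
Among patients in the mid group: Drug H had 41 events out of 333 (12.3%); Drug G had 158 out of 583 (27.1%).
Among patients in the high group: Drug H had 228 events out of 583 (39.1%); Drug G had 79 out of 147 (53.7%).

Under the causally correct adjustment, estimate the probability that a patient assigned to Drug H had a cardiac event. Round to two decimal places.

0.15

Drug H is lower inside every inflammation score stratum but Drug G is lower in aggregate. Whether to stratify depends on how inflammation score relates to the drug.
Nothing the drug does changes inflammation score; the imbalance is an allocation artefact. With inflammation score also predicting the outcome, the pooled figure is confounded, and the within-stratum comparison is the causal one.
Standardising Drug H to the population inflammation score mix: 0.401·1/84 + 0.333·41/333 + 0.265·228/583 = 0.150.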